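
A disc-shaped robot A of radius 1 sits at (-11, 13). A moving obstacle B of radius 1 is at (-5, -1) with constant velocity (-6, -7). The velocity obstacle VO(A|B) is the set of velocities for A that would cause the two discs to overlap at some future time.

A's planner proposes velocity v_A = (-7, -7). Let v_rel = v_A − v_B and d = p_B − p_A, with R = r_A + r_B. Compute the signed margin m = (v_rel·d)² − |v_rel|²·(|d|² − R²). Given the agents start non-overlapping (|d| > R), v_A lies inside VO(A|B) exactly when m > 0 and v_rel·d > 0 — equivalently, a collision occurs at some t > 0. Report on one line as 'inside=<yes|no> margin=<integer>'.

d = (6, -14),  |d|² = 232;  R = 1+1 = 2,  c = 232−2² = 228
v_rel = (-1, 0),  |v_rel|² = 1;  v_rel·d = (-1)·(6) + (0)·(-14) = -6
1·t² + 12·t + 228 = 0  ⇒  m = (-6)² − 1·228 = -192
m = -192 < 0,  v_rel·d = -6 < 0  ⇒  outside

inside=no margin=-192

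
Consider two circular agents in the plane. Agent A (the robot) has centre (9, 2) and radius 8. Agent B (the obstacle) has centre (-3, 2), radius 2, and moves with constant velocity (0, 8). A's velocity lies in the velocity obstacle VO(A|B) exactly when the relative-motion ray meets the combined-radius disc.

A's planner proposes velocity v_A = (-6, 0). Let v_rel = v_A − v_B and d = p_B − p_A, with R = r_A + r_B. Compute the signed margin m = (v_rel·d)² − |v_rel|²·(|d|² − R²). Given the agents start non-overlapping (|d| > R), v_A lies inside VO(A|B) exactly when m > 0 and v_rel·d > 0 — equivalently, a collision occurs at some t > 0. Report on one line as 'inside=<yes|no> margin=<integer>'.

d = (-12, 0),  |d|² = 144;  R = 8+2 = 10,  c = 144−10² = 44
v_rel = (-6, -8),  |v_rel|² = 100;  v_rel·d = (-6)·(-12) + (-8)·(0) = 72
100·t² − 144·t + 44 = 0  ⇒  m = 72² − 100·44 = 784
m = 784 > 0,  v_rel·d = 72 > 0  ⇒  inside

inside=yes margin=784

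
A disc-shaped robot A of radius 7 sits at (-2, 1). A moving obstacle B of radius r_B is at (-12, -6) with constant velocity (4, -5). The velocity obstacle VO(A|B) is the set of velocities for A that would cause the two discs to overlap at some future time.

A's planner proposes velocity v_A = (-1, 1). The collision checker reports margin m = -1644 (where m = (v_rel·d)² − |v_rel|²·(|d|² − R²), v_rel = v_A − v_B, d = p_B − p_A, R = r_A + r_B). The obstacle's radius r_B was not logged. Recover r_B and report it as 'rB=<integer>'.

m = -1644
d = (-10, -7);  v_rel = (-5, 6),  |v_rel|² = 61
v_rel×d = (-5)·(-7) − (6)·(-10) = 95
since m = R²·61 − 95²:  R² = (9025 + -1644) / 61 = 121
R = √121 = 11  ⇒  r_B = 11 − 7 = 4

rB=4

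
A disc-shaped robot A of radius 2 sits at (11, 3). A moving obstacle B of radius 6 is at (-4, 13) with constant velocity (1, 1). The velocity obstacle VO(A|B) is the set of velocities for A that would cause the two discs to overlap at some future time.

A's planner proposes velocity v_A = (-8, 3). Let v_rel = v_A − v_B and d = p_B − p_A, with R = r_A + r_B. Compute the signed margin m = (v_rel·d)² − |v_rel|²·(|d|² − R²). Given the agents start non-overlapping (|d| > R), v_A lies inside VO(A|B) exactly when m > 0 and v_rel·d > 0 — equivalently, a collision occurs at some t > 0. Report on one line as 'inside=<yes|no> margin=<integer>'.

d = (-15, 10),  |d|² = 325;  R = 2+6 = 8,  c = 325−8² = 261
v_rel = (-9, 2),  |v_rel|² = 85;  v_rel·d = (-9)·(-15) + (2)·(10) = 155
85·t² − 310·t + 261 = 0  ⇒  m = 155² − 85·261 = 1840
m = 1840 > 0,  v_rel·d = 155 > 0  ⇒  inside

inside=yes margin=1840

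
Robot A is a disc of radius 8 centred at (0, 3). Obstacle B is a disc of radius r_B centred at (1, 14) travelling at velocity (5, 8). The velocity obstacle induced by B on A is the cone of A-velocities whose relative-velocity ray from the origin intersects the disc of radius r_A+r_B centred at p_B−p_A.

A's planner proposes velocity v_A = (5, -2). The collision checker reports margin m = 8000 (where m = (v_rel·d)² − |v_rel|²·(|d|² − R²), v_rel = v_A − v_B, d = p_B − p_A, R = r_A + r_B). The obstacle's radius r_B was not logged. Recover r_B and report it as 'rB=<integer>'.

m = 8000
d = (1, 11);  v_rel = (0, -10),  |v_rel|² = 100
v_rel×d = (0)·(11) − (-10)·(1) = 10
since m = R²·100 − 10²:  R² = (100 + 8000) / 100 = 81
R = √81 = 9  ⇒  r_B = 9 − 8 = 1

rB=1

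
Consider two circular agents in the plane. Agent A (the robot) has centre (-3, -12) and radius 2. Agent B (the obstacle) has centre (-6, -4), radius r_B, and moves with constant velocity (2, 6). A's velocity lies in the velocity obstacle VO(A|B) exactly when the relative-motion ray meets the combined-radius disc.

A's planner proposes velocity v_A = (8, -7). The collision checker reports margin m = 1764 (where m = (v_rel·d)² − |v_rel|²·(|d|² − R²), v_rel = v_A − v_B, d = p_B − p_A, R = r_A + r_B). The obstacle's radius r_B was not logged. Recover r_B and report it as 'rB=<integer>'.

m = 1764
d = (-3, 8);  v_rel = (6, -13),  |v_rel|² = 205
v_rel×d = (6)·(8) − (-13)·(-3) = 9
since m = R²·205 − 9²:  R² = (81 + 1764) / 205 = 9
R = √9 = 3  ⇒  r_B = 3 − 2 = 1

rB=1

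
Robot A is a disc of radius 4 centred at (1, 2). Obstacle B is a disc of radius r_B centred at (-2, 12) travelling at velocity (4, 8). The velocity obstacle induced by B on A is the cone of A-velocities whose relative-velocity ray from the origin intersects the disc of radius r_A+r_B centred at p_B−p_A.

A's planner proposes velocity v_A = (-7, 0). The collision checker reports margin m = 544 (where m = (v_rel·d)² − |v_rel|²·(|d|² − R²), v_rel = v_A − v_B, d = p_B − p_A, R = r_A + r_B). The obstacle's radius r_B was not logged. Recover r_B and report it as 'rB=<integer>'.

m = 544
d = (-3, 10);  v_rel = (-11, -8),  |v_rel|² = 185
v_rel×d = (-11)·(10) − (-8)·(-3) = -134
since m = R²·185 − (-134)²:  R² = (17956 + 544) / 185 = 100
R = √100 = 10  ⇒  r_B = 10 − 4 = 6

rB=6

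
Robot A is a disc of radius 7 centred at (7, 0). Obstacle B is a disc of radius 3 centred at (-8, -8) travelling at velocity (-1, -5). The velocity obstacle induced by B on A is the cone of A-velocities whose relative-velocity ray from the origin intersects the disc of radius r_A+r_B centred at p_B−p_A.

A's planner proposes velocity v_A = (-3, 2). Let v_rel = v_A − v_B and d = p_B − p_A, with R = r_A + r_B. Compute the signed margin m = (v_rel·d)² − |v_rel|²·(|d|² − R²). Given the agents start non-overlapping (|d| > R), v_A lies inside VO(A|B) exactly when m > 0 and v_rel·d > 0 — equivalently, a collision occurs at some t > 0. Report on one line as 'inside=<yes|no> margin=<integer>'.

d = (-15, -8),  |d|² = 289;  R = 7+3 = 10,  c = 289−10² = 189
v_rel = (-2, 7),  |v_rel|² = 53;  v_rel·d = (-2)·(-15) + (7)·(-8) = -26
53·t² + 52·t + 189 = 0  ⇒  m = (-26)² − 53·189 = -9341
m = -9341 < 0,  v_rel·d = -26 < 0  ⇒  outside

inside=no margin=-9341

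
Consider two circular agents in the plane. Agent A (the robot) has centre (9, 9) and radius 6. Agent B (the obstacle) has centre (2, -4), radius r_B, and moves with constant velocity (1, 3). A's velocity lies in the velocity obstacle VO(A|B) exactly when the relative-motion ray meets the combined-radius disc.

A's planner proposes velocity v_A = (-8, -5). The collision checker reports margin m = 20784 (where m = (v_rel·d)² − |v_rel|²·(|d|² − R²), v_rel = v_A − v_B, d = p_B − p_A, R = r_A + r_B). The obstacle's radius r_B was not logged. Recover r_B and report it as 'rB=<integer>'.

m = 20784
d = (-7, -13);  v_rel = (-9, -8),  |v_rel|² = 145
v_rel×d = (-9)·(-13) − (-8)·(-7) = 61
since m = R²·145 − 61²:  R² = (3721 + 20784) / 145 = 169
R = √169 = 13  ⇒  r_B = 13 − 6 = 7

rB=7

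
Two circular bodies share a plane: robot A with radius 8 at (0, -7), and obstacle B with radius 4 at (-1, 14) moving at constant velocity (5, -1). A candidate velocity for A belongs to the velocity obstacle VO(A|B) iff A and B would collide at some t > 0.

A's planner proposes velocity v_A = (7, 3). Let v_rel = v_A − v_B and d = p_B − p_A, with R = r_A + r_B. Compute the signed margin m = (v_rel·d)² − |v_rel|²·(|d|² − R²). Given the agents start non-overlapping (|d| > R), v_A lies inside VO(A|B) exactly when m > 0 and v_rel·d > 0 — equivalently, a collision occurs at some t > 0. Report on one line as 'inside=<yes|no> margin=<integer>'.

d = (-1, 21),  |d|² = 442;  R = 8+4 = 12,  c = 442−12² = 298
v_rel = (2, 4),  |v_rel|² = 20;  v_rel·d = (2)·(-1) + (4)·(21) = 82
20·t² − 164·t + 298 = 0  ⇒  m = 82² − 20·298 = 764
m = 764 > 0,  v_rel·d = 82 > 0  ⇒  inside

inside=yes margin=764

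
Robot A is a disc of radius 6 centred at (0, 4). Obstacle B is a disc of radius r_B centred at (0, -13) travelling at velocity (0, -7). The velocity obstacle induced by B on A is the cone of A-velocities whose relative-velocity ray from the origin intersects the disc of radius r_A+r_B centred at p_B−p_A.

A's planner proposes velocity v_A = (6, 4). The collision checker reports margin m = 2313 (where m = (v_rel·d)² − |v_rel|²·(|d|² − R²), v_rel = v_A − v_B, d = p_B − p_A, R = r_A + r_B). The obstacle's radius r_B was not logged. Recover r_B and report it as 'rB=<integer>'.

m = 2313
d = (0, -17);  v_rel = (6, 11),  |v_rel|² = 157
v_rel×d = (6)·(-17) − (11)·(0) = -102
since m = R²·157 − (-102)²:  R² = (10404 + 2313) / 157 = 81
R = √81 = 9  ⇒  r_B = 9 − 6 = 3

rB=3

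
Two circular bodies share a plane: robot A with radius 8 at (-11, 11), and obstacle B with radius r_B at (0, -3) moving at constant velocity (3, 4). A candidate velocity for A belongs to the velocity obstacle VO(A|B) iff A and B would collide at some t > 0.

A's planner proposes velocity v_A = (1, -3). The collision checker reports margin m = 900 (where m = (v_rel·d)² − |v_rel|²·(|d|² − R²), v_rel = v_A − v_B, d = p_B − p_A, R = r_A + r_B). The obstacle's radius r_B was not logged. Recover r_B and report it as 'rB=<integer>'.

m = 900
d = (11, -14);  v_rel = (-2, -7),  |v_rel|² = 53
v_rel×d = (-2)·(-14) − (-7)·(11) = 105
since m = R²·53 − 105²:  R² = (11025 + 900) / 53 = 225
R = √225 = 15  ⇒  r_B = 15 − 8 = 7

rB=7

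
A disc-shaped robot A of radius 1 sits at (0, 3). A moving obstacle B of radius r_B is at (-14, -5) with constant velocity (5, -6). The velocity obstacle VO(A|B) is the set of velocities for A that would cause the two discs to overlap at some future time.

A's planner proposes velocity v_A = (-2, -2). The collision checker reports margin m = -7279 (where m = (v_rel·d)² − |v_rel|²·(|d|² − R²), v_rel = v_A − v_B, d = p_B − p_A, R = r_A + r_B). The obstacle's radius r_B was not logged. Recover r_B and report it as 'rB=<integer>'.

m = -7279
d = (-14, -8);  v_rel = (-7, 4),  |v_rel|² = 65
v_rel×d = (-7)·(-8) − (4)·(-14) = 112
since m = R²·65 − 112²:  R² = (12544 + -7279) / 65 = 81
R = √81 = 9  ⇒  r_B = 9 − 1 = 8

rB=8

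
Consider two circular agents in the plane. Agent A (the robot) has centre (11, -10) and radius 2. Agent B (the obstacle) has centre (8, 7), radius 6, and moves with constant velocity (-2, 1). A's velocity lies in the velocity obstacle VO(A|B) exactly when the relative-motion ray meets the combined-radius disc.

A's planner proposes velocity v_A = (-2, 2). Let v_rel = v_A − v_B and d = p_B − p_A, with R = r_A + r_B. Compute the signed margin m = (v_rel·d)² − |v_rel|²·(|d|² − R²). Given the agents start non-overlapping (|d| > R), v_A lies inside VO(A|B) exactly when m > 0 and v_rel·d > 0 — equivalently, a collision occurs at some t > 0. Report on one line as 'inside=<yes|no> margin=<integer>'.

d = (-3, 17),  |d|² = 298;  R = 2+6 = 8,  c = 298−8² = 234
v_rel = (0, 1),  |v_rel|² = 1;  v_rel·d = (0)·(-3) + (1)·(17) = 17
1·t² − 34·t + 234 = 0  ⇒  m = 17² − 1·234 = 55
m = 55 > 0,  v_rel·d = 17 > 0  ⇒  inside

inside=yes margin=55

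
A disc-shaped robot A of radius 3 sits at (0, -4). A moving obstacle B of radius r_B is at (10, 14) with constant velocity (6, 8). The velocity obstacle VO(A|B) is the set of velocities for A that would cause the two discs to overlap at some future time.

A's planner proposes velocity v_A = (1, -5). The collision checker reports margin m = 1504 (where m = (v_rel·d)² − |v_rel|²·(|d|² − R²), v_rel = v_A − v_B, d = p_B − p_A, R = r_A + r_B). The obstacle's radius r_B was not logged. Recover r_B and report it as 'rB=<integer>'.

m = 1504
d = (10, 18);  v_rel = (-5, -13),  |v_rel|² = 194
v_rel×d = (-5)·(18) − (-13)·(10) = 40
since m = R²·194 − 40²:  R² = (1600 + 1504) / 194 = 16
R = √16 = 4  ⇒  r_B = 4 − 3 = 1

rB=1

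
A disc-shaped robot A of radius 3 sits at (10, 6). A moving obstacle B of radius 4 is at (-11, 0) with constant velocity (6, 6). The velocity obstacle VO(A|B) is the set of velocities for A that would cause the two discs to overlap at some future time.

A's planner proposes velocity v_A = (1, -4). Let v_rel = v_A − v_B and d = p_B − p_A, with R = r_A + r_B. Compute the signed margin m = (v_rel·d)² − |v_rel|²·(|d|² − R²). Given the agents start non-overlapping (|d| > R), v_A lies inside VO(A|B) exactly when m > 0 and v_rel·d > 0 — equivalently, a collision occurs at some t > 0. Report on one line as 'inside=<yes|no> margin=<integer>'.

d = (-21, -6),  |d|² = 477;  R = 3+4 = 7,  c = 477−7² = 428
v_rel = (-5, -10),  |v_rel|² = 125;  v_rel·d = (-5)·(-21) + (-10)·(-6) = 165
125·t² − 330·t + 428 = 0  ⇒  m = 165² − 125·428 = -26275
m = -26275 < 0,  v_rel·d = 165 > 0  ⇒  outside

inside=no margin=-26275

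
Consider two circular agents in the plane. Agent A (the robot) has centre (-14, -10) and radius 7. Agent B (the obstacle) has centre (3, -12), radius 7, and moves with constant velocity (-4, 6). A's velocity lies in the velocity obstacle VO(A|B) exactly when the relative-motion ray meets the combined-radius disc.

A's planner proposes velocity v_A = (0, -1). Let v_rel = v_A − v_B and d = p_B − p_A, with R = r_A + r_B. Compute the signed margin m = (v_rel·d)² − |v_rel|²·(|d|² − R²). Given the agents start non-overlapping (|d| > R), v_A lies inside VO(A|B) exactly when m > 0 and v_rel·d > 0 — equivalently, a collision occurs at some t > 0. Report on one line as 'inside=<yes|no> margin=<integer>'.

d = (17, -2),  |d|² = 293;  R = 7+7 = 14,  c = 293−14² = 97
v_rel = (4, -7),  |v_rel|² = 65;  v_rel·d = (4)·(17) + (-7)·(-2) = 82
65·t² − 164·t + 97 = 0  ⇒  m = 82² − 65·97 = 419
m = 419 > 0,  v_rel·d = 82 > 0  ⇒  inside

inside=yes margin=419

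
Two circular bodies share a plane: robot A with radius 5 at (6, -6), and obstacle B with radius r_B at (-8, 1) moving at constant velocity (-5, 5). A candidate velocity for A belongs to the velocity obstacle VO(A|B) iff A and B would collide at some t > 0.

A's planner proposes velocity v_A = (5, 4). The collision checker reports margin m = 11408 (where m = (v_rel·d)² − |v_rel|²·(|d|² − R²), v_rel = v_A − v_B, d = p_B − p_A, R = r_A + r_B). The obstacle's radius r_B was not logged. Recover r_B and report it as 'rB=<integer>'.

m = 11408
d = (-14, 7);  v_rel = (10, -1),  |v_rel|² = 101
v_rel×d = (10)·(7) − (-1)·(-14) = 56
since m = R²·101 − 56²:  R² = (3136 + 11408) / 101 = 144
R = √144 = 12  ⇒  r_B = 12 − 5 = 7

rB=7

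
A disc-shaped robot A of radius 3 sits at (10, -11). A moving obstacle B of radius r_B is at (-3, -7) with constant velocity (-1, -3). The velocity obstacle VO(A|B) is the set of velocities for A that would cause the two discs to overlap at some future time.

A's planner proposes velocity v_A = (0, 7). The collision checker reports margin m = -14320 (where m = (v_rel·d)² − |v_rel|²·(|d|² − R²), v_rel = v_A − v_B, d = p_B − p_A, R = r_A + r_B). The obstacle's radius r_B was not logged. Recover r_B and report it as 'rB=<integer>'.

m = -14320
d = (-13, 4);  v_rel = (1, 10),  |v_rel|² = 101
v_rel×d = (1)·(4) − (10)·(-13) = 134
since m = R²·101 − 134²:  R² = (17956 + -14320) / 101 = 36
R = √36 = 6  ⇒  r_B = 6 − 3 = 3

rB=3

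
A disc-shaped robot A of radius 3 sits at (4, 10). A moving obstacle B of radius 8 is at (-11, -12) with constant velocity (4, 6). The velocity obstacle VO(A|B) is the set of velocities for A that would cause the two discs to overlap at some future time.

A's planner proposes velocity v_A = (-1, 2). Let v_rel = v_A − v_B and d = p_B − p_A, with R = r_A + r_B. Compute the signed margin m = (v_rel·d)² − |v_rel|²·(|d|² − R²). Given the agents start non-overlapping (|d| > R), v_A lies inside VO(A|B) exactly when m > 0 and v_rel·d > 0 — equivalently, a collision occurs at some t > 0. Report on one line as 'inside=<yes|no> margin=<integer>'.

d = (-15, -22),  |d|² = 709;  R = 3+8 = 11,  c = 709−11² = 588
v_rel = (-5, -4),  |v_rel|² = 41;  v_rel·d = (-5)·(-15) + (-4)·(-22) = 163
41·t² − 326·t + 588 = 0  ⇒  m = 163² − 41·588 = 2461
m = 2461 > 0,  v_rel·d = 163 > 0  ⇒  inside

inside=yes margin=2461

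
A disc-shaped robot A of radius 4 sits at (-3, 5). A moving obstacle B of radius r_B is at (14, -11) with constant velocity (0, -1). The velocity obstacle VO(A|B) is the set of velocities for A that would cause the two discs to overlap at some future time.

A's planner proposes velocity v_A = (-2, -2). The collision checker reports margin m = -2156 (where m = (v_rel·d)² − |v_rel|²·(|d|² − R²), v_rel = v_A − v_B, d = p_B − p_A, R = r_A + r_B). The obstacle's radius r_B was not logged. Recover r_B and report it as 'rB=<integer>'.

m = -2156
d = (17, -16);  v_rel = (-2, -1),  |v_rel|² = 5
v_rel×d = (-2)·(-16) − (-1)·(17) = 49
since m = R²·5 − 49²:  R² = (2401 + -2156) / 5 = 49
R = √49 = 7  ⇒  r_B = 7 − 4 = 3

rB=3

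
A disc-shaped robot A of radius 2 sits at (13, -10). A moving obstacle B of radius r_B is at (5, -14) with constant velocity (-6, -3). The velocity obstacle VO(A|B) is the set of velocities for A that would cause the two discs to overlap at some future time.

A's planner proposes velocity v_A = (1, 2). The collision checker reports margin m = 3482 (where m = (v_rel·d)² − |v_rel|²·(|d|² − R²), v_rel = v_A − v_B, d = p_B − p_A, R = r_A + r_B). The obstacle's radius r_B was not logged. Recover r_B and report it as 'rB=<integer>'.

m = 3482
d = (-8, -4);  v_rel = (7, 5),  |v_rel|² = 74
v_rel×d = (7)·(-4) − (5)·(-8) = 12
since m = R²·74 − 12²:  R² = (144 + 3482) / 74 = 49
R = √49 = 7  ⇒  r_B = 7 − 2 = 5

rB=5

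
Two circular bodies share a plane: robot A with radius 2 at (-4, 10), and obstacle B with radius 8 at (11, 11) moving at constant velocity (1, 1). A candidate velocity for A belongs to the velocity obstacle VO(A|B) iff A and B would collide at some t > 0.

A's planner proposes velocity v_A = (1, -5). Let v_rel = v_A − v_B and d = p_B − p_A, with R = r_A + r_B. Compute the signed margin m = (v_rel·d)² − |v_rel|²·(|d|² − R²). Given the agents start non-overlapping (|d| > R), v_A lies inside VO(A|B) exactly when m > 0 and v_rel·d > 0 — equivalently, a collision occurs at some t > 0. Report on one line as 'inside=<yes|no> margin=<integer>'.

d = (15, 1),  |d|² = 226;  R = 2+8 = 10,  c = 226−10² = 126
v_rel = (0, -6),  |v_rel|² = 36;  v_rel·d = (0)·(15) + (-6)·(1) = -6
36·t² + 12·t + 126 = 0  ⇒  m = (-6)² − 36·126 = -4500
m = -4500 < 0,  v_rel·d = -6 < 0  ⇒  outside

inside=no margin=-4500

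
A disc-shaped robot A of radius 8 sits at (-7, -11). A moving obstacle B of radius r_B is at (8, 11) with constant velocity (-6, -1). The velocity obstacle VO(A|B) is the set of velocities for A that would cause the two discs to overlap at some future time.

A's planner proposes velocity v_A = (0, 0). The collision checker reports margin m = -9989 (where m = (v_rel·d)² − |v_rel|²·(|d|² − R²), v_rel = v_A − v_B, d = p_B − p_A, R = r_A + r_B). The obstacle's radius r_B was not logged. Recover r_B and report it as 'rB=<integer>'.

m = -9989
d = (15, 22);  v_rel = (6, 1),  |v_rel|² = 37
v_rel×d = (6)·(22) − (1)·(15) = 117
since m = R²·37 − 117²:  R² = (13689 + -9989) / 37 = 100
R = √100 = 10  ⇒  r_B = 10 − 8 = 2

rB=2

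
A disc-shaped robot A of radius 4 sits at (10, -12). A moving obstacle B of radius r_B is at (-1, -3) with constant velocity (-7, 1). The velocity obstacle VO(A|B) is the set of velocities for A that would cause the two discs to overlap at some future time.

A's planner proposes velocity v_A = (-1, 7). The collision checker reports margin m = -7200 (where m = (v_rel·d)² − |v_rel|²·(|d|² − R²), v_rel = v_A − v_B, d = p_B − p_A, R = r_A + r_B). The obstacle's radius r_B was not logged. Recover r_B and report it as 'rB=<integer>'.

m = -7200
d = (-11, 9);  v_rel = (6, 6),  |v_rel|² = 72
v_rel×d = (6)·(9) − (6)·(-11) = 120
since m = R²·72 − 120²:  R² = (14400 + -7200) / 72 = 100
R = √100 = 10  ⇒  r_B = 10 − 4 = 6

rB=6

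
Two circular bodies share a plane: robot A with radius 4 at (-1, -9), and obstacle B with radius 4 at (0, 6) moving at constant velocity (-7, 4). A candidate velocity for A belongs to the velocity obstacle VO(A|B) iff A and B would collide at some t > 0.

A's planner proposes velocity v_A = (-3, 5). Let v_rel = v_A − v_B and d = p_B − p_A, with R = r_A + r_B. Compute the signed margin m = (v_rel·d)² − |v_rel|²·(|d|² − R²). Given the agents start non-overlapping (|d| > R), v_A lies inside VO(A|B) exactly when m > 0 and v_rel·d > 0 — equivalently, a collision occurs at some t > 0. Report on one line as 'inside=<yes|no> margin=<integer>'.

d = (1, 15),  |d|² = 226;  R = 4+4 = 8,  c = 226−8² = 162
v_rel = (4, 1),  |v_rel|² = 17;  v_rel·d = (4)·(1) + (1)·(15) = 19
17·t² − 38·t + 162 = 0  ⇒  m = 19² − 17·162 = -2393
m = -2393 < 0,  v_rel·d = 19 > 0  ⇒  outside

inside=no margin=-2393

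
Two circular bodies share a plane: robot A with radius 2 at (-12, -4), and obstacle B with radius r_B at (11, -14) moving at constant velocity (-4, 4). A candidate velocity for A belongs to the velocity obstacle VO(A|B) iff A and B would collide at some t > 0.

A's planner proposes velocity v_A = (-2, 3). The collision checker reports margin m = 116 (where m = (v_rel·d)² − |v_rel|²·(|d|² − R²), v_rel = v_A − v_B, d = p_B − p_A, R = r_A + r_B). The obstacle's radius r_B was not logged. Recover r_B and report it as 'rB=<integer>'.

m = 116
d = (23, -10);  v_rel = (2, -1),  |v_rel|² = 5
v_rel×d = (2)·(-10) − (-1)·(23) = 3
since m = R²·5 − 3²:  R² = (9 + 116) / 5 = 25
R = √25 = 5  ⇒  r_B = 5 − 2 = 3

rB=3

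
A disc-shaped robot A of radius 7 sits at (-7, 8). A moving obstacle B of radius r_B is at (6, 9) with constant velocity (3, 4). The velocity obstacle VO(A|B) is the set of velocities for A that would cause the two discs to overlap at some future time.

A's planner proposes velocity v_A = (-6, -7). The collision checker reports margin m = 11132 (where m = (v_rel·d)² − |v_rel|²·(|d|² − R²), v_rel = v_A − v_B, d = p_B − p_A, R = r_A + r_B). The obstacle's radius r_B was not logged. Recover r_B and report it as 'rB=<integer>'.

m = 11132
d = (13, 1);  v_rel = (-9, -11),  |v_rel|² = 202
v_rel×d = (-9)·(1) − (-11)·(13) = 134
since m = R²·202 − 134²:  R² = (17956 + 11132) / 202 = 144
R = √144 = 12  ⇒  r_B = 12 − 7 = 5

rB=5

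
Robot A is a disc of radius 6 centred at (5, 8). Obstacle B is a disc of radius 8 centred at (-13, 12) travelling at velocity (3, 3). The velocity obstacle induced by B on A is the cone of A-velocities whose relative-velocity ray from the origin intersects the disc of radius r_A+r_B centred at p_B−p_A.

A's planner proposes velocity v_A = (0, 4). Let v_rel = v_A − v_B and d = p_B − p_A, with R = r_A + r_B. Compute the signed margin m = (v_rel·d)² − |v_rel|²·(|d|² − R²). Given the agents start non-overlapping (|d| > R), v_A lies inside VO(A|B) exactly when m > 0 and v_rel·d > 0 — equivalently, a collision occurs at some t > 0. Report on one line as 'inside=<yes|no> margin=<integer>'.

d = (-18, 4),  |d|² = 340;  R = 6+8 = 14,  c = 340−14² = 144
v_rel = (-3, 1),  |v_rel|² = 10;  v_rel·d = (-3)·(-18) + (1)·(4) = 58
10·t² − 116·t + 144 = 0  ⇒  m = 58² − 10·144 = 1924
m = 1924 > 0,  v_rel·d = 58 > 0  ⇒  inside

inside=yes margin=1924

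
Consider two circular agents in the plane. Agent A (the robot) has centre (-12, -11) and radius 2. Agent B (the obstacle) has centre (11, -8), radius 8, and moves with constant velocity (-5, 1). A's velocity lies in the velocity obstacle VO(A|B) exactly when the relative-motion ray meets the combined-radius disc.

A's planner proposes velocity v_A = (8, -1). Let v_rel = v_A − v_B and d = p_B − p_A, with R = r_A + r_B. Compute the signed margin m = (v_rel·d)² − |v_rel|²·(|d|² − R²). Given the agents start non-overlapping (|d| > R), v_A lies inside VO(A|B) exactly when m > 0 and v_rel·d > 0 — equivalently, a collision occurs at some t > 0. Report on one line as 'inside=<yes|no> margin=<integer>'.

d = (23, 3),  |d|² = 538;  R = 2+8 = 10,  c = 538−10² = 438
v_rel = (13, -2),  |v_rel|² = 173;  v_rel·d = (13)·(23) + (-2)·(3) = 293
173·t² − 586·t + 438 = 0  ⇒  m = 293² − 173·438 = 10075
m = 10075 > 0,  v_rel·d = 293 > 0  ⇒  inside

inside=yes margin=10075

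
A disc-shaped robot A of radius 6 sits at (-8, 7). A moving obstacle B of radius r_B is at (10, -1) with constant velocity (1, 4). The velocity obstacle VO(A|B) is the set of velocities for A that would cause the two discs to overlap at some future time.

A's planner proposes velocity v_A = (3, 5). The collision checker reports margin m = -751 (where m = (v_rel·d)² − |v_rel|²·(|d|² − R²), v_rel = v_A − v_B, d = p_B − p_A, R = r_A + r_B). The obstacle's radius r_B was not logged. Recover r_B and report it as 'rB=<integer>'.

m = -751
d = (18, -8);  v_rel = (2, 1),  |v_rel|² = 5
v_rel×d = (2)·(-8) − (1)·(18) = -34
since m = R²·5 − (-34)²:  R² = (1156 + -751) / 5 = 81
R = √81 = 9  ⇒  r_B = 9 − 6 = 3

rB=3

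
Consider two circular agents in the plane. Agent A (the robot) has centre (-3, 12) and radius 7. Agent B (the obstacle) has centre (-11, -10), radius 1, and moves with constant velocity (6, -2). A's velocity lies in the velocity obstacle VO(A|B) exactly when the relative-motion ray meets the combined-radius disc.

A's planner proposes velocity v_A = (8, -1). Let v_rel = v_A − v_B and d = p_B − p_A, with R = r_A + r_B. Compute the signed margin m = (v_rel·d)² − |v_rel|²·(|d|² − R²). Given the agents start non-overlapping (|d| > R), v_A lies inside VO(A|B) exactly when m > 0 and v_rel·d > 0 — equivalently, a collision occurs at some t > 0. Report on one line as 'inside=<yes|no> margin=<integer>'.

d = (-8, -22),  |d|² = 548;  R = 7+1 = 8,  c = 548−8² = 484
v_rel = (2, 1),  |v_rel|² = 5;  v_rel·d = (2)·(-8) + (1)·(-22) = -38
5·t² + 76·t + 484 = 0  ⇒  m = (-38)² − 5·484 = -976
m = -976 < 0,  v_rel·d = -38 < 0  ⇒  outside

inside=no margin=-976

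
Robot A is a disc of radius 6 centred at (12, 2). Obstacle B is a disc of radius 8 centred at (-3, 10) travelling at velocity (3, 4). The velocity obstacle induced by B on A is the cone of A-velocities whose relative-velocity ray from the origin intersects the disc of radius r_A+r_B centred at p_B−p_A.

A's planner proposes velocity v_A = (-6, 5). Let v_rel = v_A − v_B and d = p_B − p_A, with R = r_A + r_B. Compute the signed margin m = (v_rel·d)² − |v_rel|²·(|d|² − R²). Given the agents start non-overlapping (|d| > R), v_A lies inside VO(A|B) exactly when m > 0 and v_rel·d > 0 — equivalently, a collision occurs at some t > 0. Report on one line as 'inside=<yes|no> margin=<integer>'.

d = (-15, 8),  |d|² = 289;  R = 6+8 = 14,  c = 289−14² = 93
v_rel = (-9, 1),  |v_rel|² = 82;  v_rel·d = (-9)·(-15) + (1)·(8) = 143
82·t² − 286·t + 93 = 0  ⇒  m = 143² − 82·93 = 12823
m = 12823 > 0,  v_rel·d = 143 > 0  ⇒  inside

inside=yes margin=12823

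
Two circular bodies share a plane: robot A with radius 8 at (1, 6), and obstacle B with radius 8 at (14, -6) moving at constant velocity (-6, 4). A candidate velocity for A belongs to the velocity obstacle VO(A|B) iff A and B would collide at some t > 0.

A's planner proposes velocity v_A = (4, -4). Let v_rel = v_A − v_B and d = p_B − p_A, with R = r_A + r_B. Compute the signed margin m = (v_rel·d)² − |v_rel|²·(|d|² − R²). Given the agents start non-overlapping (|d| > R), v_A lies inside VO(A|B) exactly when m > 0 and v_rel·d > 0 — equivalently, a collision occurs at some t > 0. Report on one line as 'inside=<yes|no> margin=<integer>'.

d = (13, -12),  |d|² = 313;  R = 8+8 = 16,  c = 313−16² = 57
v_rel = (10, -8),  |v_rel|² = 164;  v_rel·d = (10)·(13) + (-8)·(-12) = 226
164·t² − 452·t + 57 = 0  ⇒  m = 226² − 164·57 = 41728
m = 41728 > 0,  v_rel·d = 226 > 0  ⇒  inside

inside=yes margin=41728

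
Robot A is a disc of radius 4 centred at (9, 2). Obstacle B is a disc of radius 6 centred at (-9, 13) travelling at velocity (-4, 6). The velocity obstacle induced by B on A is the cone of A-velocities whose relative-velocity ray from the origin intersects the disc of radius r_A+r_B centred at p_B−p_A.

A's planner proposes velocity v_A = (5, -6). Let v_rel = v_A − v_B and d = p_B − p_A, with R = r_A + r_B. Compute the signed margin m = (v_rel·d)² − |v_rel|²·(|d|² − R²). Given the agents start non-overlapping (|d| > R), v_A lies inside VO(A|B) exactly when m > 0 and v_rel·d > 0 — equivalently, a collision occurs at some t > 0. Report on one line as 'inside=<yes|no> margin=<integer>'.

d = (-18, 11),  |d|² = 445;  R = 4+6 = 10,  c = 445−10² = 345
v_rel = (9, -12),  |v_rel|² = 225;  v_rel·d = (9)·(-18) + (-12)·(11) = -294
225·t² + 588·t + 345 = 0  ⇒  m = (-294)² − 225·345 = 8811
m = 8811 > 0,  v_rel·d = -294 < 0  ⇒  outside

inside=no margin=8811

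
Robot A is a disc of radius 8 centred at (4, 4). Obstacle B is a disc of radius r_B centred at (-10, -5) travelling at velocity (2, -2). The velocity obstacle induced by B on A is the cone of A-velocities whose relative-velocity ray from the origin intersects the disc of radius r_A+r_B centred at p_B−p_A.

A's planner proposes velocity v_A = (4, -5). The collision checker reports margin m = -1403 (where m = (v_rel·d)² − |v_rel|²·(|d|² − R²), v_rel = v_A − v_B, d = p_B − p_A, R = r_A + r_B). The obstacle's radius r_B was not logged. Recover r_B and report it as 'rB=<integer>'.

m = -1403
d = (-14, -9);  v_rel = (2, -3),  |v_rel|² = 13
v_rel×d = (2)·(-9) − (-3)·(-14) = -60
since m = R²·13 − (-60)²:  R² = (3600 + -1403) / 13 = 169
R = √169 = 13  ⇒  r_B = 13 − 8 = 5

rB=5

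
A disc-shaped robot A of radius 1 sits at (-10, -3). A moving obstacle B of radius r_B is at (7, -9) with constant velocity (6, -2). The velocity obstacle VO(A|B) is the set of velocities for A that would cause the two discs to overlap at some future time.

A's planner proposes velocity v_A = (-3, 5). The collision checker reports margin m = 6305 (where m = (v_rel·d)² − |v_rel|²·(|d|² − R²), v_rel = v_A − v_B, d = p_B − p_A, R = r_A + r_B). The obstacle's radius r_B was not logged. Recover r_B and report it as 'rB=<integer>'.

m = 6305
d = (17, -6);  v_rel = (-9, 7),  |v_rel|² = 130
v_rel×d = (-9)·(-6) − (7)·(17) = -65
since m = R²·130 − (-65)²:  R² = (4225 + 6305) / 130 = 81
R = √81 = 9  ⇒  r_B = 9 − 1 = 8

rB=8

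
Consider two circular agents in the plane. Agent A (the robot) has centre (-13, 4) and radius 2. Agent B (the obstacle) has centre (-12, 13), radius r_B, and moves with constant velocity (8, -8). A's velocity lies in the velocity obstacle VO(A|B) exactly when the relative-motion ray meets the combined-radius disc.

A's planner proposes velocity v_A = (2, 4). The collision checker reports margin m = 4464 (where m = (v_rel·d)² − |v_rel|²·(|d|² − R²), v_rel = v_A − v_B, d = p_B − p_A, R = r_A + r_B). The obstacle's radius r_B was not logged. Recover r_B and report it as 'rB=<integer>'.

m = 4464
d = (1, 9);  v_rel = (-6, 12),  |v_rel|² = 180
v_rel×d = (-6)·(9) − (12)·(1) = -66
since m = R²·180 − (-66)²:  R² = (4356 + 4464) / 180 = 49
R = √49 = 7  ⇒  r_B = 7 − 2 = 5

rB=5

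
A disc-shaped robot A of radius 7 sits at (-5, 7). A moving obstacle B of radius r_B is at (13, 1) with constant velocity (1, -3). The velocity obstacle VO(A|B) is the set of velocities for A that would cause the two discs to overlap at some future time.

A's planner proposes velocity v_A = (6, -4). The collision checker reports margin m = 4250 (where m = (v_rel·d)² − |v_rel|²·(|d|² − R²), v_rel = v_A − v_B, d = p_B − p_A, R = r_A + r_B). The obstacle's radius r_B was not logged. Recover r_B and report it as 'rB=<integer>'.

m = 4250
d = (18, -6);  v_rel = (5, -1),  |v_rel|² = 26
v_rel×d = (5)·(-6) − (-1)·(18) = -12
since m = R²·26 − (-12)²:  R² = (144 + 4250) / 26 = 169
R = √169 = 13  ⇒  r_B = 13 − 7 = 6

rB=6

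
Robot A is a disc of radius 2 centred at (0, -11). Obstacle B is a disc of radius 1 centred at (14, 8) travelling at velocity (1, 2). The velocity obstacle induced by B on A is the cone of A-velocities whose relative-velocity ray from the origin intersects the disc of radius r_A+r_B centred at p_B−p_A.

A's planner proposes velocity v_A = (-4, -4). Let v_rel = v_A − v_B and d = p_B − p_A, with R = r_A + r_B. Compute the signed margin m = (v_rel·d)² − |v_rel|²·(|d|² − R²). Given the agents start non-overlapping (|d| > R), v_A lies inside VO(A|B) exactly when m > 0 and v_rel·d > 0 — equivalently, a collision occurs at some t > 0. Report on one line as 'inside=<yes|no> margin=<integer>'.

d = (14, 19),  |d|² = 557;  R = 2+1 = 3,  c = 557−3² = 548
v_rel = (-5, -6),  |v_rel|² = 61;  v_rel·d = (-5)·(14) + (-6)·(19) = -184
61·t² + 368·t + 548 = 0  ⇒  m = (-184)² − 61·548 = 428
m = 428 > 0,  v_rel·d = -184 < 0  ⇒  outside

inside=no margin=428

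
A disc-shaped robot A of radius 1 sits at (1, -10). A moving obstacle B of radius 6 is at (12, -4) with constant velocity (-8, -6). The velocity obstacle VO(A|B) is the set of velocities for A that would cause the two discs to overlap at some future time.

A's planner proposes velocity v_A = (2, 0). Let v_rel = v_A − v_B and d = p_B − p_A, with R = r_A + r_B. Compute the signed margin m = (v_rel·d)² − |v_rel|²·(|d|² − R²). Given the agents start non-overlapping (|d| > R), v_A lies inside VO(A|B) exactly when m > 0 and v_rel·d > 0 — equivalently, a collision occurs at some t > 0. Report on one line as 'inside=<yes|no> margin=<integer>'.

d = (11, 6),  |d|² = 157;  R = 1+6 = 7,  c = 157−7² = 108
v_rel = (10, 6),  |v_rel|² = 136;  v_rel·d = (10)·(11) + (6)·(6) = 146
136·t² − 292·t + 108 = 0  ⇒  m = 146² − 136·108 = 6628
m = 6628 > 0,  v_rel·d = 146 > 0  ⇒  inside

inside=yes margin=6628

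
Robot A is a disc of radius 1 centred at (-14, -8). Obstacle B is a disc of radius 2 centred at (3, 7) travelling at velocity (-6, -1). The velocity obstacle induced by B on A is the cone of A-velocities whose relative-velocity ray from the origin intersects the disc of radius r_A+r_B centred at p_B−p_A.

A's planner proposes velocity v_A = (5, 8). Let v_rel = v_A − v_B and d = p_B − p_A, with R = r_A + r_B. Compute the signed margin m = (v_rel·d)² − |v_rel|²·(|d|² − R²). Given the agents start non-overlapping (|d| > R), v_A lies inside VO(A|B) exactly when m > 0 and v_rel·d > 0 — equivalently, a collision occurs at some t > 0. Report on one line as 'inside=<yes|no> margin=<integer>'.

d = (17, 15),  |d|² = 514;  R = 1+2 = 3,  c = 514−3² = 505
v_rel = (11, 9),  |v_rel|² = 202;  v_rel·d = (11)·(17) + (9)·(15) = 322
202·t² − 644·t + 505 = 0  ⇒  m = 322² − 202·505 = 1674
m = 1674 > 0,  v_rel·d = 322 > 0  ⇒  inside

inside=yes margin=1674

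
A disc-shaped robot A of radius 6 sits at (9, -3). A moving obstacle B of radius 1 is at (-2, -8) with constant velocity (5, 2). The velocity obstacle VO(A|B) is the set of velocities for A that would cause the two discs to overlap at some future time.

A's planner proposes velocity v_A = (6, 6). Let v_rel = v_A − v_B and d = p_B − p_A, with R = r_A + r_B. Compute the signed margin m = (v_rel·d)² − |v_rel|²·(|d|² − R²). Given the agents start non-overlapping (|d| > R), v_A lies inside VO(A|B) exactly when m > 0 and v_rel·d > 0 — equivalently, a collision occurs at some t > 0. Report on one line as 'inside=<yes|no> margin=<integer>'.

d = (-11, -5),  |d|² = 146;  R = 6+1 = 7,  c = 146−7² = 97
v_rel = (1, 4),  |v_rel|² = 17;  v_rel·d = (1)·(-11) + (4)·(-5) = -31
17·t² + 62·t + 97 = 0  ⇒  m = (-31)² − 17·97 = -688
m = -688 < 0,  v_rel·d = -31 < 0  ⇒  outside

inside=no margin=-688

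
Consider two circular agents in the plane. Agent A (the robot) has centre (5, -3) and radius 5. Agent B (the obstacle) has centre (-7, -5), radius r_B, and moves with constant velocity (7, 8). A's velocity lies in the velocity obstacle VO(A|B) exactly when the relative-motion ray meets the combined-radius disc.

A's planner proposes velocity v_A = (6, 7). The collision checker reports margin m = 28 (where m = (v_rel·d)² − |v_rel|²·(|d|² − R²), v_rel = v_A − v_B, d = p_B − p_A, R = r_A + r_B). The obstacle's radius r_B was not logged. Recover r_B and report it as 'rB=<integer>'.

m = 28
d = (-12, -2);  v_rel = (-1, -1),  |v_rel|² = 2
v_rel×d = (-1)·(-2) − (-1)·(-12) = -10
since m = R²·2 − (-10)²:  R² = (100 + 28) / 2 = 64
R = √64 = 8  ⇒  r_B = 8 − 5 = 3

rB=3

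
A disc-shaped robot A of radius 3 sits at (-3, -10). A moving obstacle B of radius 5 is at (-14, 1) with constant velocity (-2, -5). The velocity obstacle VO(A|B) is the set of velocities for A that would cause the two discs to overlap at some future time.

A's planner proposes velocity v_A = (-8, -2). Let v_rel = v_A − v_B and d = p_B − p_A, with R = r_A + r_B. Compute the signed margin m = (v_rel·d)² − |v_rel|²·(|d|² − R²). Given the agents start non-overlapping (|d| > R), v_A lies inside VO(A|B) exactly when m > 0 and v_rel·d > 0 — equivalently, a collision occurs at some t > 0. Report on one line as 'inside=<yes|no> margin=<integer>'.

d = (-11, 11),  |d|² = 242;  R = 3+5 = 8,  c = 242−8² = 178
v_rel = (-6, 3),  |v_rel|² = 45;  v_rel·d = (-6)·(-11) + (3)·(11) = 99
45·t² − 198·t + 178 = 0  ⇒  m = 99² − 45·178 = 1791
m = 1791 > 0,  v_rel·d = 99 > 0  ⇒  inside

inside=yes margin=1791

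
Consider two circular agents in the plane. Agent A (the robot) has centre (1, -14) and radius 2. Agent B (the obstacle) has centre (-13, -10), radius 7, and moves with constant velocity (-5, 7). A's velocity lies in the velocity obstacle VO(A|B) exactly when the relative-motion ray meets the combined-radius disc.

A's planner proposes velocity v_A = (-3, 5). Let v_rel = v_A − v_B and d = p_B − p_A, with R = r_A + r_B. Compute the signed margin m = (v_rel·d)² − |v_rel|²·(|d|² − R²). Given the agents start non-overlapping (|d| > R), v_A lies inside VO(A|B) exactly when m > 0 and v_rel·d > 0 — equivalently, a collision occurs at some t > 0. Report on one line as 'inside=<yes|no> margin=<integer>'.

d = (-14, 4),  |d|² = 212;  R = 2+7 = 9,  c = 212−9² = 131
v_rel = (2, -2),  |v_rel|² = 8;  v_rel·d = (2)·(-14) + (-2)·(4) = -36
8·t² + 72·t + 131 = 0  ⇒  m = (-36)² − 8·131 = 248
m = 248 > 0,  v_rel·d = -36 < 0  ⇒  outside

inside=no margin=248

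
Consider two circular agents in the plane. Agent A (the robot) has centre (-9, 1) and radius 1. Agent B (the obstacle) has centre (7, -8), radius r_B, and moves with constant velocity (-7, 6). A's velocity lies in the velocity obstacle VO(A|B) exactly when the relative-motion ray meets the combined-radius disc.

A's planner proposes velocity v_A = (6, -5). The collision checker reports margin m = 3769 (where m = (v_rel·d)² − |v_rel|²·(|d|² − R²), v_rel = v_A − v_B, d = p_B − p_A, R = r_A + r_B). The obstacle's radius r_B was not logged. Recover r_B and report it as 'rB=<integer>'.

m = 3769
d = (16, -9);  v_rel = (13, -11),  |v_rel|² = 290
v_rel×d = (13)·(-9) − (-11)·(16) = 59
since m = R²·290 − 59²:  R² = (3481 + 3769) / 290 = 25
R = √25 = 5  ⇒  r_B = 5 − 1 = 4

rB=4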